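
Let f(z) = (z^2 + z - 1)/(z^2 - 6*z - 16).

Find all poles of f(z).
The singularities of f are the zeros of the denominator. Factoring,
  z^2 - 6*z - 16 = (z + 2)*(z - 8)
so the candidates are z = -2, z = 8.

Check the numerator P(z) = z^2 + z - 1 at each one:
  P(-2) = 1 ≠ 0, so z = -2 is a (simple) pole.
  P(8) = 71 ≠ 0, so z = 8 is a (simple) pole.

Poles of f: {-2, 8}

Final answer: {-2, 8}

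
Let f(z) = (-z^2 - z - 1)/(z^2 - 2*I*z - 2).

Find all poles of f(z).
{-1 + I, 1 + I}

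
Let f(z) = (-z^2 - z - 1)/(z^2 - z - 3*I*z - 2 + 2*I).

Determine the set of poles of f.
The singularities of f are the zeros of the denominator. Factoring,
  z^2 - z - 3*I*z - 2 + 2*I = (z - 1 - I)*(z - 2*I)
so the candidates are z = 1 + I, z = 2*I.

Check the numerator P(z) = -z^2 - z - 1 at each one:
  P(1 + I) = -2 - 3*I ≠ 0, so z = 1 + I is a (simple) pole.
  P(2*I) = 3 - 2*I ≠ 0, so z = 2*I is a (simple) pole.

Poles of f: {2*I, 1 + I}

Final answer: {2*I, 1 + I}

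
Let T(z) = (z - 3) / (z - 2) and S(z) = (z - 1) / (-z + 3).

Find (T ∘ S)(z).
(T ∘ S)(z) = T(S(z)) = ((1)*S(z) + (-3))/((1)*S(z) + (-2)). Multiply numerator and denominator by -z + 3:
  numerator:   (1)*(z - 1) + (-3)*(-z + 3) = 4*z - 10
  denominator: (1)*(z - 1) + (-2)*(-z + 3) = 3*z - 7
(T ∘ S)(z) = (4*z - 10)/(3*z - 7)

Final answer: (4*z - 10)/(3*z - 7)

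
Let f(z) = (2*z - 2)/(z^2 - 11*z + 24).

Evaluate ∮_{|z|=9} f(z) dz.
4*I*pi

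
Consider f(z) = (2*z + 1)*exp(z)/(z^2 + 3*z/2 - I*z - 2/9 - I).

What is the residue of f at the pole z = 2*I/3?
Write f(z) = P(z)/Q(z) with P(z) = (2*z + 1)*exp(z) and Q(z) = z^2 + 3*z/2 - I*z - 2/9 - I.
The denominator factors as Q(z) = (z + 3/2 - I/3)*(z - 2*I/3), so z = 2*I/3 is a simple zero of Q and P is analytic there; z = 2*I/3 is therefore a simple pole and
  Res(f, z₀) = P(z₀)/Q'(z₀).

Q'(z) = 2*z + 3/2 - I, so Q'(2*I/3) = 3/2 + I/3.
P(2*I/3) = (1 + 4*I/3)*exp(2*I/3).

Res(f, 2*I/3) = ((1 + 4*I/3)*exp(2*I/3))/(3/2 + I/3) = (14/17 + 12*I/17)*exp(2*I/3)

Final answer: (14/17 + 12*I/17)*exp(2*I/3)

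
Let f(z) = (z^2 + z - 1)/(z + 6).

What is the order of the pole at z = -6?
1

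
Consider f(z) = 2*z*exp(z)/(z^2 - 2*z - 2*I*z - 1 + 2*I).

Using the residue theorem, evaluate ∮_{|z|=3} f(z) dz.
2*pi*exp(I) + pi*(-2 + 4*I)*exp(2 + I)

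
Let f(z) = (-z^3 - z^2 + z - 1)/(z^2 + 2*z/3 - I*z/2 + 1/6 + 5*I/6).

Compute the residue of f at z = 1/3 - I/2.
Write f(z) = P(z)/Q(z) with P(z) = -z^3 - z^2 + z - 1 and Q(z) = z^2 + 2*z/3 - I*z/2 + 1/6 + 5*I/6.
The denominator factors as Q(z) = (z - 1/3 + I/2)*(z + 1 - I), so z = 1/3 - I/2 is a simple zero of Q and P is analytic there; z = 1/3 - I/2 is therefore a simple pole and
  Res(f, z₀) = P(z₀)/Q'(z₀).

Q'(z) = 2*z + 2/3 - I/2, so Q'(1/3 - I/2) = 4/3 - 3*I/2.
P(1/3 - I/2) = -17/54 - I/8.

Res(f, 1/3 - I/2) = (-17/54 - I/8)/(4/3 - 3*I/2) = -301/5220 - 23*I/145

Final answer: -301/5220 - 23*I/145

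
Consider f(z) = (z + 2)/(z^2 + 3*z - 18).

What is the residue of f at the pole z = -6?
Write f(z) = P(z)/Q(z) with P(z) = z + 2 and Q(z) = z^2 + 3*z - 18.
The denominator factors as Q(z) = (z + 6)*(z - 3), so z = -6 is a simple zero of Q and P is analytic there; z = -6 is therefore a simple pole and
  Res(f, z₀) = P(z₀)/Q'(z₀).

Q'(z) = 2*z + 3, so Q'(-6) = -9.
P(-6) = -4.

Res(f, -6) = (-4)/(-9) = 4/9

Final answer: 4/9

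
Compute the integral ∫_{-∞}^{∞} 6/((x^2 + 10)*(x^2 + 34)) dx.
Let f(z) = 6/((z^2 + 10)*(z^2 + 34)). The denominator has no real zeros and deg Q - deg P = 4 ≥ 2, so the integral of f over the upper semicircle |z| = R tends to 0 as R → ∞. Closing the contour in the upper half-plane,
  ∫_{-∞}^{∞} f(x) dx = 2πi · Σ Res(f, z_k)  over the poles with Im z_k > 0.

Zeros of the denominator: z^2 + 10 = 0 gives z = ±sqrt(10)*I; z^2 + 34 = 0 gives z = ±sqrt(34)*I.
Upper half-plane: z = sqrt(10)*I, z = sqrt(34)*I (simple).

Each pole is a simple zero of Q(z) = z^4 + 44*z^2 + 340, so Res(f, z₀) = P(z₀)/Q'(z₀) with P(z) = 6, Q'(z) = 4*z^3 + 88*z:
  Res(f, sqrt(10)*I) = (6)/(48*sqrt(10)*I) = -sqrt(10)*I/80
  Res(f, sqrt(34)*I) = (6)/(-48*sqrt(34)*I) = sqrt(34)*I/272

Sum of residues: I*(-sqrt(10)/80 + sqrt(34)/272)
∫_{-∞}^{∞} f(x) dx = 2πi · (I*(-sqrt(10)/80 + sqrt(34)/272)) = pi*(-5*sqrt(34) + 17*sqrt(10))/680

Final answer: pi*(-5*sqrt(34) + 17*sqrt(10))/680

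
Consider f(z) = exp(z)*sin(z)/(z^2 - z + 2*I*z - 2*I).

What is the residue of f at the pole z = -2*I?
(2/5 + I/5)*exp(-2*I)*sinh(2)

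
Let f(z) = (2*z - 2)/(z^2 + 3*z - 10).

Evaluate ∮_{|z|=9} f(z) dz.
By the residue theorem, ∮_C f(z) dz = 2πi · (sum of the residues of f at the poles inside |z| = 9).

The denominator factors as (z - 2)*(z + 5), so the singularities of f are simple poles at z = 2, z = -5.
  |2|² = 4 < 81 = 9², so this pole is inside the contour.
  |-5|² = 25 < 81 = 9², so this pole is inside the contour.

With P(z) = 2*z - 2 and Q(z) = z^2 + 3*z - 10, each pole is simple, so Res(f, z₀) = P(z₀)/Q'(z₀) with Q'(z) = 2*z + 3.
  Res(f, 2) = P(2)/Q'(2) = (2)/(7) = 2/7
  Res(f, -5) = P(-5)/Q'(-5) = (-12)/(-7) = 12/7

Sum of residues inside C: 2
∮_C f(z) dz = 2πi · (2) = 4*I*pi

Final answer: 4*I*pi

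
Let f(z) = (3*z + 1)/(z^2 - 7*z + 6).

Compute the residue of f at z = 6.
19/5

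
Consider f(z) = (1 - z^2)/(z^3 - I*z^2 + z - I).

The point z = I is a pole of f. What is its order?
2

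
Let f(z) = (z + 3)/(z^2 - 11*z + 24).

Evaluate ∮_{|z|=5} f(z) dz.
By the residue theorem, ∮_C f(z) dz = 2πi · (sum of the residues of f at the poles inside |z| = 5).

The denominator factors as (z - 3)*(z - 8), so the singularities of f are simple poles at z = 3, z = 8.
  |3|² = 9 < 25 = 5², so this pole is inside the contour.
  |8|² = 64 > 25 = 5², so this pole is outside the contour.

With P(z) = z + 3 and Q(z) = z^2 - 11*z + 24, each pole is simple, so Res(f, z₀) = P(z₀)/Q'(z₀) with Q'(z) = 2*z - 11.
  Res(f, 3) = P(3)/Q'(3) = (6)/(-5) = -6/5

∮_C f(z) dz = 2πi · (-6/5) = -12*I*pi/5

Final answer: -12*I*pi/5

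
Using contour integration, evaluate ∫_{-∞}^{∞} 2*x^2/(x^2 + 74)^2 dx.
Let f(z) = 2*z^2/(z^2 + 74)^2. The denominator has no real zeros and deg Q - deg P = 2 ≥ 2, so the integral of f over the upper semicircle |z| = R tends to 0 as R → ∞. Closing the contour in the upper half-plane,
  ∫_{-∞}^{∞} f(x) dx = 2πi · Σ Res(f, z_k)  over the poles with Im z_k > 0.

Zeros of the denominator: z^2 + 74 = 0 gives z = ±sqrt(74)*I.
Upper half-plane: z = sqrt(74)*I (a pole of order 2).

Write f(z) = g(z)/(z - sqrt(74)*I)^2 with g(z) = 2*z^2/(z + sqrt(74)*I)^2. For a double pole, Res(f, z₀) = g'(z₀):
  g'(z) = 4*sqrt(74)*I*z/(z + sqrt(74)*I)^3
  Res(f, sqrt(74)*I) = g'(sqrt(74)*I) = -sqrt(74)*I/148

∫_{-∞}^{∞} f(x) dx = 2πi · (-sqrt(74)*I/148) = sqrt(74)*pi/74

Final answer: sqrt(74)*pi/74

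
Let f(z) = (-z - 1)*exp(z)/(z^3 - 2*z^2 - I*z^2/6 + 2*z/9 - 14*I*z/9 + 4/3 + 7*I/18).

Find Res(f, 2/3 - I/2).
(3228/9425 - 5154*I/9425)*exp(2/3 - I/2)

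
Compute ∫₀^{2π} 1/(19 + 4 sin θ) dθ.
Call the integral J. The integrand is 2π-periodic and we integrate over a full period, so shifting θ does not change the value (θ → θ + π/2 turns sin θ into cos θ). Hence
  J = ∫₀^{2π} dθ/(19 + 4 cos θ).
Put z = e^{iθ}: then cos θ = (z + 1/z)/2, dθ = dz/(iz), and z runs once counterclockwise around |z| = 1:
  J = ∮_{|z|=1} 1/(19 + 4*(z + 1/z)/2) · dz/(iz) = (2/i) ∮_{|z|=1} dz/(4*z^2 + 38*z + 4).
The roots of 4*z^2 + 38*z + 4 are z = (-19 ± sqrt(19^2 - 4^2))/4, with sqrt(345) = sqrt(345); their product is 1, so only z₊ = -19/4 + sqrt(345)/4 lies inside the unit circle (z₋ = -19/4 - sqrt(345)/4 lies outside).
z₊ is a simple zero of q(z) = 4*z^2 + 38*z + 4, so Res(1/q, z₊) = 1/q'(z₊) with q'(z) = 8*z + 38; and q'(z₊) = 4*(z₊ - z₋) = 2*sqrt(345).
Therefore J = (2/i) · 2πi · 1/(2*sqrt(345)) = 2*pi/(sqrt(345)) = 2*sqrt(345)*pi/345

Final answer: 2*sqrt(345)*pi/345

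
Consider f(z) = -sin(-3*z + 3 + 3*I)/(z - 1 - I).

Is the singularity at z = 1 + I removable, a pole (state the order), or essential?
Let u = z - 1 - I. The argument of sin is -3*z + 3 + 3*I = -3u, so
  f = -sin(-3u)/u = -((-3u) - (-3u)^3/6 + ...)/u = 3 - (9/2)*u^2 + ...
The Laurent expansion about u = 0 has no negative powers; equivalently lim_{z→1 + I} f(z) = 3 exists and is finite.
So the singularity is removable.

Final answer: removable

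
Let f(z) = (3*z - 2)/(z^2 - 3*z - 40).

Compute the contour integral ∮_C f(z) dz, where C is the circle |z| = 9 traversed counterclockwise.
6*I*pi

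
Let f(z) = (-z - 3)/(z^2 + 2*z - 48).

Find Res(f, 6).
Write f(z) = P(z)/Q(z) with P(z) = -z - 3 and Q(z) = z^2 + 2*z - 48.
The denominator factors as Q(z) = (z + 8)*(z - 6), so z = 6 is a simple zero of Q and P is analytic there; z = 6 is therefore a simple pole and
  Res(f, z₀) = P(z₀)/Q'(z₀).

Q'(z) = 2*z + 2, so Q'(6) = 14.
P(6) = -9.

Res(f, 6) = (-9)/(14) = -9/14

Final answer: -9/14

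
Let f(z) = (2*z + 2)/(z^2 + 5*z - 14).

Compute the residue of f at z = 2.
Write f(z) = P(z)/Q(z) with P(z) = 2*z + 2 and Q(z) = z^2 + 5*z - 14.
The denominator factors as Q(z) = (z - 2)*(z + 7), so z = 2 is a simple zero of Q and P is analytic there; z = 2 is therefore a simple pole and
  Res(f, z₀) = P(z₀)/Q'(z₀).

Q'(z) = 2*z + 5, so Q'(2) = 9.
P(2) = 6.

Res(f, 2) = (6)/(9) = 2/3

Final answer: 2/3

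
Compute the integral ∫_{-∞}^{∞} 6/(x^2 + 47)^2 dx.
Let f(z) = 6/(z^2 + 47)^2. The denominator has no real zeros and deg Q - deg P = 4 ≥ 2, so the integral of f over the upper semicircle |z| = R tends to 0 as R → ∞. Closing the contour in the upper half-plane,
  ∫_{-∞}^{∞} f(x) dx = 2πi · Σ Res(f, z_k)  over the poles with Im z_k > 0.

Zeros of the denominator: z^2 + 47 = 0 gives z = ±sqrt(47)*I.
Upper half-plane: z = sqrt(47)*I (a pole of order 2).

Write f(z) = g(z)/(z - sqrt(47)*I)^2 with g(z) = 6/(z + sqrt(47)*I)^2. For a double pole, Res(f, z₀) = g'(z₀):
  g'(z) = -12/(z + sqrt(47)*I)^3
  Res(f, sqrt(47)*I) = g'(sqrt(47)*I) = -3*sqrt(47)*I/4418

∫_{-∞}^{∞} f(x) dx = 2πi · (-3*sqrt(47)*I/4418) = 3*sqrt(47)*pi/2209

Final answer: 3*sqrt(47)*pi/2209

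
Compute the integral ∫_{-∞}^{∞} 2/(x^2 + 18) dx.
Let f(z) = 2/(z^2 + 18). The denominator has no real zeros and deg Q - deg P = 2 ≥ 2, so the integral of f over the upper semicircle |z| = R tends to 0 as R → ∞. Closing the contour in the upper half-plane,
  ∫_{-∞}^{∞} f(x) dx = 2πi · Σ Res(f, z_k)  over the poles with Im z_k > 0.

Zeros of the denominator: z^2 + 18 = 0 gives z = ±3*sqrt(2)*I.
Upper half-plane: z = 3*sqrt(2)*I (simple).

Each pole is a simple zero of Q(z) = z^2 + 18, so Res(f, z₀) = P(z₀)/Q'(z₀) with P(z) = 2, Q'(z) = 2*z:
  Res(f, 3*sqrt(2)*I) = (2)/(6*sqrt(2)*I) = -sqrt(2)*I/6

∫_{-∞}^{∞} f(x) dx = 2πi · (-sqrt(2)*I/6) = sqrt(2)*pi/3

Final answer: sqrt(2)*pi/3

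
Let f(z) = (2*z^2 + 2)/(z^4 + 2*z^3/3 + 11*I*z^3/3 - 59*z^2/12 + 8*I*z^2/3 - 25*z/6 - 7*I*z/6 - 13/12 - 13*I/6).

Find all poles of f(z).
The singularities of f are the zeros of the denominator. Factoring,
  z^4 + 2*z^3/3 + 11*I*z^3/3 - 59*z^2/12 + 8*I*z^2/3 - 25*z/6 - 7*I*z/6 - 13/12 - 13*I/6 = (z + 2/3 - I/3)*(z - 1 + 3*I/2)*(z + 1 + 3*I/2)*(z + I)
so the candidates are z = -2/3 + I/3, z = 1 - 3*I/2, z = -1 - 3*I/2, z = -I.

Check the numerator P(z) = 2*z^2 + 2 at each one:
  P(-2/3 + I/3) = 8/3 - 8*I/9 ≠ 0, so z = -2/3 + I/3 is a (simple) pole.
  P(1 - 3*I/2) = -1/2 - 6*I ≠ 0, so z = 1 - 3*I/2 is a (simple) pole.
  P(-1 - 3*I/2) = -1/2 + 6*I ≠ 0, so z = -1 - 3*I/2 is a (simple) pole.
  P(-I) = 0, so the factor (z + I) cancels and z = -I is only a removable singularity, not a pole.

Poles of f: {-1 - 3*I/2, -2/3 + I/3, 1 - 3*I/2}

Final answer: {-1 - 3*I/2, -2/3 + I/3, 1 - 3*I/2}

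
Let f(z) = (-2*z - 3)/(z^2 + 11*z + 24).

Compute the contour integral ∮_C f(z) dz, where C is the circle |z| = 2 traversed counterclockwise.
By the residue theorem, ∮_C f(z) dz = 2πi · (sum of the residues of f at the poles inside |z| = 2).

The denominator factors as (z + 3)*(z + 8), so the singularities of f are simple poles at z = -3, z = -8.
  |-3|² = 9 > 4 = 2², so this pole is outside the contour.
  |-8|² = 64 > 4 = 2², so this pole is outside the contour.

No pole lies inside the contour, so f is analytic on and inside C and the integral is 0 (Cauchy's theorem).

Final answer: 0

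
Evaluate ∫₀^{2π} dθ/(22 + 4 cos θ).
Let J = ∫₀^{2π} dθ/(22 + 4 cos θ).
Put z = e^{iθ}: then cos θ = (z + 1/z)/2, dθ = dz/(iz), and z runs once counterclockwise around |z| = 1:
  J = ∮_{|z|=1} 1/(22 + 4*(z + 1/z)/2) · dz/(iz) = (2/i) ∮_{|z|=1} dz/(4*z^2 + 44*z + 4).
The roots of 4*z^2 + 44*z + 4 are z = (-22 ± sqrt(22^2 - 4^2))/4, with sqrt(468) = 6*sqrt(13); their product is 1, so only z₊ = -11/2 + 3*sqrt(13)/2 lies inside the unit circle (z₋ = -11/2 - 3*sqrt(13)/2 lies outside).
z₊ is a simple zero of q(z) = 4*z^2 + 44*z + 4, so Res(1/q, z₊) = 1/q'(z₊) with q'(z) = 8*z + 44; and q'(z₊) = 4*(z₊ - z₋) = 12*sqrt(13).
Therefore J = (2/i) · 2πi · 1/(12*sqrt(13)) = 2*pi/(6*sqrt(13)) = sqrt(13)*pi/39

Final answer: sqrt(13)*pi/39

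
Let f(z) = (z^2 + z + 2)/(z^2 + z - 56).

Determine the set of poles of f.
The singularities of f are the zeros of the denominator. Factoring,
  z^2 + z - 56 = (z - 7)*(z + 8)
so the candidates are z = 7, z = -8.

Check the numerator P(z) = z^2 + z + 2 at each one:
  P(7) = 58 ≠ 0, so z = 7 is a (simple) pole.
  P(-8) = 58 ≠ 0, so z = -8 is a (simple) pole.

Poles of f: {-8, 7}

Final answer: {-8, 7}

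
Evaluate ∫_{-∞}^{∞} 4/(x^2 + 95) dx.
Let f(z) = 4/(z^2 + 95). The denominator has no real zeros and deg Q - deg P = 2 ≥ 2, so the integral of f over the upper semicircle |z| = R tends to 0 as R → ∞. Closing the contour in the upper half-plane,
  ∫_{-∞}^{∞} f(x) dx = 2πi · Σ Res(f, z_k)  over the poles with Im z_k > 0.

Zeros of the denominator: z^2 + 95 = 0 gives z = ±sqrt(95)*I.
Upper half-plane: z = sqrt(95)*I (simple).

Each pole is a simple zero of Q(z) = z^2 + 95, so Res(f, z₀) = P(z₀)/Q'(z₀) with P(z) = 4, Q'(z) = 2*z:
  Res(f, sqrt(95)*I) = (4)/(2*sqrt(95)*I) = -2*sqrt(95)*I/95

∫_{-∞}^{∞} f(x) dx = 2πi · (-2*sqrt(95)*I/95) = 4*sqrt(95)*pi/95

Final answer: 4*sqrt(95)*pi/95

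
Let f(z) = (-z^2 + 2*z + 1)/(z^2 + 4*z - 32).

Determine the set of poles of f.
The singularities of f are the zeros of the denominator. Factoring,
  z^2 + 4*z - 32 = (z + 8)*(z - 4)
so the candidates are z = -8, z = 4.

Check the numerator P(z) = -z^2 + 2*z + 1 at each one:
  P(-8) = -79 ≠ 0, so z = -8 is a (simple) pole.
  P(4) = -7 ≠ 0, so z = 4 is a (simple) pole.

Poles of f: {-8, 4}

Final answer: {-8, 4}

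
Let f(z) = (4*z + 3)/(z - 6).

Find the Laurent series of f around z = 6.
Put w = z - (6), i.e. z = w + 6. The denominator is w, so it suffices to rewrite the numerator in powers of w.

P(z) = 4*z + 3
P(w + 6) = 27 + 4*w

Dividing each term by w:
  f = 27/w + 4

Substituting back w = z - 6:
  f(z) = 27/(z - 6) + 4

The series is finite because the numerator is a polynomial; the negative powers form the principal part, and the coefficient of 1/(z - 6) gives Res(f, 6) = 27.

Final answer: 27/(z - 6) + 4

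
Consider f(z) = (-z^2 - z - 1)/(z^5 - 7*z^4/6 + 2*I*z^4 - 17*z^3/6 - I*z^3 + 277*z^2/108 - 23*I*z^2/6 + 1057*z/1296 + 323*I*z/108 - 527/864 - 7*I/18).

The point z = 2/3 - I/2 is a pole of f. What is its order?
4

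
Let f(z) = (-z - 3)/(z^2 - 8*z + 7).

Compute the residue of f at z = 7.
Write f(z) = P(z)/Q(z) with P(z) = -z - 3 and Q(z) = z^2 - 8*z + 7.
The denominator factors as Q(z) = (z - 1)*(z - 7), so z = 7 is a simple zero of Q and P is analytic there; z = 7 is therefore a simple pole and
  Res(f, z₀) = P(z₀)/Q'(z₀).

Q'(z) = 2*z - 8, so Q'(7) = 6.
P(7) = -10.

Res(f, 7) = (-10)/(6) = -5/3

Final answer: -5/3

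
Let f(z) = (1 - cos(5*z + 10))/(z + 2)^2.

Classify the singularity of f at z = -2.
Let u = z + 2. The argument of cos is 5*z + 10 = 5u, so
  f = (1 - cos(5u))/u^2 = ((5u)^2/2 - (5u)^4/24 + ...)/u^2 = 25/2 - (625/24)*u^2 + ...
The Laurent expansion about u = 0 has no negative powers; equivalently lim_{z→-2} f(z) = 25/2 exists and is finite.
So the singularity is removable.

Final answer: removable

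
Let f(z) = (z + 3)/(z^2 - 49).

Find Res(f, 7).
Write f(z) = P(z)/Q(z) with P(z) = z + 3 and Q(z) = z^2 - 49.
The denominator factors as Q(z) = (z - 7)*(z + 7), so z = 7 is a simple zero of Q and P is analytic there; z = 7 is therefore a simple pole and
  Res(f, z₀) = P(z₀)/Q'(z₀).

Q'(z) = 2*z, so Q'(7) = 14.
P(7) = 10.

Res(f, 7) = (10)/(14) = 5/7

Final answer: 5/7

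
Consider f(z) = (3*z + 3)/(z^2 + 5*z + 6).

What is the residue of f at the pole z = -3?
Write f(z) = P(z)/Q(z) with P(z) = 3*z + 3 and Q(z) = z^2 + 5*z + 6.
The denominator factors as Q(z) = (z + 3)*(z + 2), so z = -3 is a simple zero of Q and P is analytic there; z = -3 is therefore a simple pole and
  Res(f, z₀) = P(z₀)/Q'(z₀).

Q'(z) = 2*z + 5, so Q'(-3) = -1.
P(-3) = -6.

Res(f, -3) = (-6)/(-1) = 6

Final answer: 6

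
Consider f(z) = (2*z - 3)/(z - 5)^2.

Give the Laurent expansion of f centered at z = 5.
Put w = z - (5), i.e. z = w + 5. The denominator is w^2, so it suffices to rewrite the numerator in powers of w.

P(z) = 2*z - 3
P(w + 5) = 7 + 2*w

Dividing each term by w^2:
  f = 7/w^2 + 2/w

Substituting back w = z - 5:
  f(z) = 7/(z - 5)^2 + 2/(z - 5)

The series is finite because the numerator is a polynomial; the negative powers form the principal part, and the coefficient of 1/(z - 5) gives Res(f, 5) = 2.

Final answer: 7/(z - 5)^2 + 2/(z - 5)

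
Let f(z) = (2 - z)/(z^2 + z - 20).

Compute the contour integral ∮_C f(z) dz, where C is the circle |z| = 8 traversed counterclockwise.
-2*I*pi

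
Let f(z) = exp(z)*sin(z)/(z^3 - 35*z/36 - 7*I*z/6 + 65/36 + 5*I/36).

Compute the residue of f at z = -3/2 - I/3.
Write f(z) = P(z)/Q(z) with P(z) = exp(z)*sin(z) and Q(z) = z^3 - 35*z/36 - 7*I*z/6 + 65/36 + 5*I/36.
The denominator factors as Q(z) = (z - 1/2 + 2*I/3)*(z + 3/2 + I/3)*(z - 1 - I), so z = -3/2 - I/3 is a simple zero of Q and P is analytic there; z = -3/2 - I/3 is therefore a simple pole and
  Res(f, z₀) = P(z₀)/Q'(z₀).

Q'(z) = 3*z^2 - 35/36 - 7*I/6, so Q'(-3/2 - I/3) = 49/9 + 11*I/6.
P(-3/2 - I/3) = -exp(-3/2 - I/3)*sin(3/2 + I/3).

Res(f, -3/2 - I/3) = (-exp(-3/2 - I/3)*sin(3/2 + I/3))/(49/9 + 11*I/6) = (-1764/10693 + 594*I/10693)*exp(-3/2 - I/3)*sin(3/2 + I/3)

Final answer: (-1764/10693 + 594*I/10693)*exp(-3/2 - I/3)*sin(3/2 + I/3)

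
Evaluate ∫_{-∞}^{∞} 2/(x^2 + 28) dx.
sqrt(7)*pi/7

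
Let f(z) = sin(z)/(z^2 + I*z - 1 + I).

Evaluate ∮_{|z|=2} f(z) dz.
pi*(-2/5 + 4*I/5)*sin(1) + pi*(-2/5 + 4*I/5)*sin(1 - I)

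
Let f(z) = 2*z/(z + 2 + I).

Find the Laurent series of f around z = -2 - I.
Put w = z - (-2 - I), i.e. z = w - 2 - I. The denominator is w, so it suffices to rewrite the numerator in powers of w.

P(z) = 2*z
P(w - 2 - I) = -4 - 2*I + 2*w

Dividing each term by w:
  f = (-4 - 2*I)/w + 2

Substituting back w = z + 2 + I:
  f(z) = (-4 - 2*I)/(z + 2 + I) + 2

The series is finite because the numerator is a polynomial; the negative powers form the principal part, and the coefficient of 1/(z + 2 + I) gives Res(f, -2 - I) = -4 - 2*I.

Final answer: (-4 - 2*I)/(z + 2 + I) + 2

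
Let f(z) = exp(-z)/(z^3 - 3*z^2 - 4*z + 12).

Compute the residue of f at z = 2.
Write f(z) = P(z)/Q(z) with P(z) = exp(-z) and Q(z) = z^3 - 3*z^2 - 4*z + 12.
The denominator factors as Q(z) = (z - 2)*(z + 2)*(z - 3), so z = 2 is a simple zero of Q and P is analytic there; z = 2 is therefore a simple pole and
  Res(f, z₀) = P(z₀)/Q'(z₀).

Q'(z) = 3*z^2 - 6*z - 4, so Q'(2) = -4.
P(2) = exp(-2).

Res(f, 2) = (exp(-2))/(-4) = -exp(-2)/4

Final answer: -exp(-2)/4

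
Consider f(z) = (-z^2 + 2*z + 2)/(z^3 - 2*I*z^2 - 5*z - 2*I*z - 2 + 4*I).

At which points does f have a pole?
{-2, I, 2 + I}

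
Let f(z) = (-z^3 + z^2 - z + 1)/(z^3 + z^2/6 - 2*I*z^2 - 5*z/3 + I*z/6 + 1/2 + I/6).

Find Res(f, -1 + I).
Write f(z) = P(z)/Q(z) with P(z) = -z^3 + z^2 - z + 1 and Q(z) = z^3 + z^2/6 - 2*I*z^2 - 5*z/3 + I*z/6 + 1/2 + I/6.
The denominator factors as Q(z) = (z + 1 - I)*(z - 1/3)*(z - 1/2 - I), so z = -1 + I is a simple zero of Q and P is analytic there; z = -1 + I is therefore a simple pole and
  Res(f, z₀) = P(z₀)/Q'(z₀).

Q'(z) = 3*z^2 + z/3 - 4*I*z - 5/3 + I/6, so Q'(-1 + I) = 2 - 3*I/2.
P(-1 + I) = -5*I.

Res(f, -1 + I) = (-5*I)/(2 - 3*I/2) = 6/5 - 8*I/5

Final answer: 6/5 - 8*I/5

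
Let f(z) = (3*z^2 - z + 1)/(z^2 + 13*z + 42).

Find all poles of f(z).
{-7, -6}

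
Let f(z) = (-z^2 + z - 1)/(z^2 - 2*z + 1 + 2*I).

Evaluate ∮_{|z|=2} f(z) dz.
pi*(1/2 + I/2)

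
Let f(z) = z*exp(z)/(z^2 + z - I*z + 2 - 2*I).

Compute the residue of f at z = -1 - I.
(2/5 - I/5)*exp(-1 - I)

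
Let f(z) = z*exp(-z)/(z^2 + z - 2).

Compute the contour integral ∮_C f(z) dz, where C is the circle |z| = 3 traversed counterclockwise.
By the residue theorem, ∮_C f(z) dz = 2πi · (sum of the residues of f at the poles inside |z| = 3).

The denominator factors as (z - 1)*(z + 2), so the singularities of f are simple poles at z = 1, z = -2.
  |1|² = 1 < 9 = 3², so this pole is inside the contour.
  |-2|² = 4 < 9 = 3², so this pole is inside the contour.

With P(z) = z*exp(-z) and Q(z) = z^2 + z - 2, each pole is simple, so Res(f, z₀) = P(z₀)/Q'(z₀) with Q'(z) = 2*z + 1.
  Res(f, 1) = P(1)/Q'(1) = (exp(-1))/(3) = exp(-1)/3
  Res(f, -2) = P(-2)/Q'(-2) = (-2*exp(2))/(-3) = 2*exp(2)/3

Sum of residues inside C: exp(-1)/3 + 2*exp(2)/3
∮_C f(z) dz = 2πi · (exp(-1)/3 + 2*exp(2)/3) = 2*I*pi*exp(-1)/3 + 4*I*pi*exp(2)/3

Final answer: 2*I*pi*exp(-1)/3 + 4*I*pi*exp(2)/3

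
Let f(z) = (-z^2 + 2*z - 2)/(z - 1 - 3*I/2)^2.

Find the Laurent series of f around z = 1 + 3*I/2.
5/(4*(z - 1 - 3*I/2)^2) - 3*I/(z - 1 - 3*I/2) - 1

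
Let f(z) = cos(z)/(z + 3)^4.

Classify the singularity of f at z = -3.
Write f(z) = g(z)/(z + 3)^4 with g(z) = cos(z).
g is entire and g(-3) = cos(3) ≠ 0, so no factor of (z + 3) cancels: the Laurent expansion of f about z = -3 starts at the power -4, i.e. lim_{z→z₀} (z - z₀)^4 f(z) = cos(3) is finite and nonzero.
So z = -3 is a pole of order 4.

Final answer: pole of order 4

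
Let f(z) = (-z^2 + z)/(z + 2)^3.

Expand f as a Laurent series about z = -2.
-6/(z + 2)^3 + 5/(z + 2)^2 - 1/(z + 2)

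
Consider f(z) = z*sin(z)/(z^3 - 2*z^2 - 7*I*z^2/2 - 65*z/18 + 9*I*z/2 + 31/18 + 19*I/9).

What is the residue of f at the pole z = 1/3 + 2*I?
Write f(z) = P(z)/Q(z) with P(z) = z*sin(z) and Q(z) = z^3 - 2*z^2 - 7*I*z^2/2 - 65*z/18 + 9*I*z/2 + 31/18 + 19*I/9.
The denominator factors as Q(z) = (z + 1/3 - I/2)*(z - 2 - I)*(z - 1/3 - 2*I), so z = 1/3 + 2*I is a simple zero of Q and P is analytic there; z = 1/3 + 2*I is therefore a simple pole and
  Res(f, z₀) = P(z₀)/Q'(z₀).

Q'(z) = 3*z^2 - 4*z - 7*I*z - 65/18 + 9*I/2, so Q'(1/3 + 2*I) = -47/18 - 11*I/6.
P(1/3 + 2*I) = (1/3 + 2*I)*sin(1/3 + 2*I).

Res(f, 1/3 + 2*I) = ((1/3 + 2*I)*sin(1/3 + 2*I))/(-47/18 - 11*I/6) = (-735/1649 - 747*I/1649)*sin(1/3 + 2*I)

Final answer: (-735/1649 - 747*I/1649)*sin(1/3 + 2*I)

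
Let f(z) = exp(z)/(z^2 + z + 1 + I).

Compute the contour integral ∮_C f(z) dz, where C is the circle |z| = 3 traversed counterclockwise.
pi*(4/5 - 2*I/5)*exp(-1 + I) + pi*(-4/5 + 2*I/5)*exp(-I)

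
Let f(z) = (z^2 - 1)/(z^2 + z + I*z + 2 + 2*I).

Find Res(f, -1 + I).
-1/2 + I/2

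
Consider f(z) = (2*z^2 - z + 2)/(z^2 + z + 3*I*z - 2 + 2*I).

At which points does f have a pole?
The singularities of f are the zeros of the denominator. Factoring,
  z^2 + z + 3*I*z - 2 + 2*I = (z + 2*I)*(z + 1 + I)
so the candidates are z = -2*I, z = -1 - I.

Check the numerator P(z) = 2*z^2 - z + 2 at each one:
  P(-2*I) = -6 + 2*I ≠ 0, so z = -2*I is a (simple) pole.
  P(-1 - I) = 3 + 5*I ≠ 0, so z = -1 - I is a (simple) pole.

Poles of f: {-1 - I, -2*I}

Final answer: {-1 - I, -2*I}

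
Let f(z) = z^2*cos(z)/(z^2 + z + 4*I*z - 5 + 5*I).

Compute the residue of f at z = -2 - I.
Write f(z) = P(z)/Q(z) with P(z) = z^2*cos(z) and Q(z) = z^2 + z + 4*I*z - 5 + 5*I.
The denominator factors as Q(z) = (z - 1 + 3*I)*(z + 2 + I), so z = -2 - I is a simple zero of Q and P is analytic there; z = -2 - I is therefore a simple pole and
  Res(f, z₀) = P(z₀)/Q'(z₀).

Q'(z) = 2*z + 1 + 4*I, so Q'(-2 - I) = -3 + 2*I.
P(-2 - I) = (3 + 4*I)*cos(2 + I).

Res(f, -2 - I) = ((3 + 4*I)*cos(2 + I))/(-3 + 2*I) = (-1/13 - 18*I/13)*cos(2 + I)

Final answer: (-1/13 - 18*I/13)*cos(2 + I)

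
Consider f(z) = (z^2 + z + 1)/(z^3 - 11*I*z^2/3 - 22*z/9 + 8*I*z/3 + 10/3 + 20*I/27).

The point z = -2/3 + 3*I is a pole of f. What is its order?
1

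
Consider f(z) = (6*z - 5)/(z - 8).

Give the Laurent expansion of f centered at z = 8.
Put w = z - (8), i.e. z = w + 8. The denominator is w, so it suffices to rewrite the numerator in powers of w.

P(z) = 6*z - 5
P(w + 8) = 43 + 6*w

Dividing each term by w:
  f = 43/w + 6

Substituting back w = z - 8:
  f(z) = 43/(z - 8) + 6

The series is finite because the numerator is a polynomial; the negative powers form the principal part, and the coefficient of 1/(z - 8) gives Res(f, 8) = 43.

Final answer: 43/(z - 8) + 6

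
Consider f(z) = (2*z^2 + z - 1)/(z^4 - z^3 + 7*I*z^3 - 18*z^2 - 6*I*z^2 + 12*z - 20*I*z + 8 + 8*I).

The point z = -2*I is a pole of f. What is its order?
3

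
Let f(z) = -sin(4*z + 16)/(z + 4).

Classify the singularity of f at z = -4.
Let u = z + 4. The argument of sin is 4*z + 16 = 4u, so
  f = -sin(4u)/u = -((4u) - (4u)^3/6 + ...)/u = -4 + (32/3)*u^2 - ...
The Laurent expansion about u = 0 has no negative powers; equivalently lim_{z→-4} f(z) = -4 exists and is finite.
So the singularity is removable.

Final answer: removable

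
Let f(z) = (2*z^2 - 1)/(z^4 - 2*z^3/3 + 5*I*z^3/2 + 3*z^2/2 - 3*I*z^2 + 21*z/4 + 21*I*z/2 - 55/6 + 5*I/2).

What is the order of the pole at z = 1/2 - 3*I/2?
Factor the denominator:
  z^4 - 2*z^3/3 + 5*I*z^3/2 + 3*z^2/2 - 3*I*z^2 + 21*z/4 + 21*I*z/2 - 55/6 + 5*I/2 = (z - 1/2 + 3*I/2)^2*(z + 1 + 3*I/2)*(z - 2/3 - 2*I)

The numerator P(z) = 2*z^2 - 1 has P(1/2 - 3*I/2) = -5 - 3*I ≠ 0, so no factor of (z - 1/2 + 3*I/2) cancels.
Near z = 1/2 - 3*I/2 we can therefore write f(z) = g(z)/(z - 1/2 + 3*I/2)^2 with g analytic at 1/2 - 3*I/2 and g(1/2 - 3*I/2) ≠ 0 (g is the numerator divided by the remaining denominator factors).

Hence z = 1/2 - 3*I/2 is a pole of order 2.

Final answer: 2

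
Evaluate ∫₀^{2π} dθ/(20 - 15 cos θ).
Call the integral J. The integrand is 2π-periodic and we integrate over a full period, so shifting θ does not change the value (θ → θ + π flips the sign of the trig term). Hence
  J = ∫₀^{2π} dθ/(20 + 15 cos θ).
Put z = e^{iθ}: then cos θ = (z + 1/z)/2, dθ = dz/(iz), and z runs once counterclockwise around |z| = 1:
  J = ∮_{|z|=1} 1/(20 + 15*(z + 1/z)/2) · dz/(iz) = (2/i) ∮_{|z|=1} dz/(15*z^2 + 40*z + 15).
The roots of 15*z^2 + 40*z + 15 are z = (-20 ± sqrt(20^2 - 15^2))/15, with sqrt(175) = 5*sqrt(7); their product is 1, so only z₊ = -4/3 + sqrt(7)/3 lies inside the unit circle (z₋ = -4/3 - sqrt(7)/3 lies outside).
z₊ is a simple zero of q(z) = 15*z^2 + 40*z + 15, so Res(1/q, z₊) = 1/q'(z₊) with q'(z) = 30*z + 40; and q'(z₊) = 15*(z₊ - z₋) = 10*sqrt(7).
Therefore J = (2/i) · 2πi · 1/(10*sqrt(7)) = 2*pi/(5*sqrt(7)) = 2*sqrt(7)*pi/35

Final answer: 2*sqrt(7)*pi/35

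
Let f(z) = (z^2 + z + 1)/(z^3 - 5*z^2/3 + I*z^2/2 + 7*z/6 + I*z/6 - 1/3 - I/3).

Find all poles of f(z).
{I/2, 2/3, 1 - I}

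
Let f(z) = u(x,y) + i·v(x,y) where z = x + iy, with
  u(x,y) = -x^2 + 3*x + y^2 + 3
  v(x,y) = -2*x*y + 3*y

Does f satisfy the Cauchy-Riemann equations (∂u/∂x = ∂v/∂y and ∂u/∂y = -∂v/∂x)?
∂u/∂x = 3 - 2*x
∂v/∂y = 3 - 2*x
∂u/∂y = 2*y
∂v/∂x = -2*y
∂u/∂x = ∂v/∂y and ∂u/∂y = -∂v/∂x hold identically; f is analytic.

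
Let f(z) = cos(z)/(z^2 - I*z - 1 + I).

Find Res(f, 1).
Write f(z) = P(z)/Q(z) with P(z) = cos(z) and Q(z) = z^2 - I*z - 1 + I.
The denominator factors as Q(z) = (z + 1 - I)*(z - 1), so z = 1 is a simple zero of Q and P is analytic there; z = 1 is therefore a simple pole and
  Res(f, z₀) = P(z₀)/Q'(z₀).

Q'(z) = 2*z - I, so Q'(1) = 2 - I.
P(1) = cos(1).

Res(f, 1) = (cos(1))/(2 - I) = (2/5 + I/5)*cos(1)

Final answer: (2/5 + I/5)*cos(1)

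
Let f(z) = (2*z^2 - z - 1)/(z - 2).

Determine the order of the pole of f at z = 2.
1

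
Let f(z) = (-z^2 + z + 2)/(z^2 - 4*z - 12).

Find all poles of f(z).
{-2, 6}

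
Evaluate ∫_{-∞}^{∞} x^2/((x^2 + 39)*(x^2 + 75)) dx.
Let f(z) = z^2/((z^2 + 39)*(z^2 + 75)). The denominator has no real zeros and deg Q - deg P = 2 ≥ 2, so the integral of f over the upper semicircle |z| = R tends to 0 as R → ∞. Closing the contour in the upper half-plane,
  ∫_{-∞}^{∞} f(x) dx = 2πi · Σ Res(f, z_k)  over the poles with Im z_k > 0.

Zeros of the denominator: z^2 + 75 = 0 gives z = ±5*sqrt(3)*I; z^2 + 39 = 0 gives z = ±sqrt(39)*I.
Upper half-plane: z = 5*sqrt(3)*I, z = sqrt(39)*I (simple).

Each pole is a simple zero of Q(z) = z^4 + 114*z^2 + 2925, so Res(f, z₀) = P(z₀)/Q'(z₀) with P(z) = z^2, Q'(z) = 4*z^3 + 228*z:
  Res(f, 5*sqrt(3)*I) = (-75)/(-360*sqrt(3)*I) = -5*sqrt(3)*I/72
  Res(f, sqrt(39)*I) = (-39)/(72*sqrt(39)*I) = sqrt(39)*I/72

Sum of residues: I*(-5*sqrt(3) + sqrt(39))/72
∫_{-∞}^{∞} f(x) dx = 2πi · (I*(-5*sqrt(3) + sqrt(39))/72) = pi*(-sqrt(39) + 5*sqrt(3))/36

Final answer: pi*(-sqrt(39) + 5*sqrt(3))/36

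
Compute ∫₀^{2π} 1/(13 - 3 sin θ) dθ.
Call the integral J. The integrand is 2π-periodic and we integrate over a full period, so shifting θ does not change the value (θ → θ + π/2 turns sin θ into cos θ; θ → θ + π flips the sign of the trig term). Hence
  J = ∫₀^{2π} dθ/(13 + 3 cos θ).
Put z = e^{iθ}: then cos θ = (z + 1/z)/2, dθ = dz/(iz), and z runs once counterclockwise around |z| = 1:
  J = ∮_{|z|=1} 1/(13 + 3*(z + 1/z)/2) · dz/(iz) = (2/i) ∮_{|z|=1} dz/(3*z^2 + 26*z + 3).
The roots of 3*z^2 + 26*z + 3 are z = (-13 ± sqrt(13^2 - 3^2))/3, with sqrt(160) = 4*sqrt(10); their product is 1, so only z₊ = -13/3 + 4*sqrt(10)/3 lies inside the unit circle (z₋ = -13/3 - 4*sqrt(10)/3 lies outside).
z₊ is a simple zero of q(z) = 3*z^2 + 26*z + 3, so Res(1/q, z₊) = 1/q'(z₊) with q'(z) = 6*z + 26; and q'(z₊) = 3*(z₊ - z₋) = 8*sqrt(10).
Therefore J = (2/i) · 2πi · 1/(8*sqrt(10)) = 2*pi/(4*sqrt(10)) = sqrt(10)*pi/20

Final answer: sqrt(10)*pi/20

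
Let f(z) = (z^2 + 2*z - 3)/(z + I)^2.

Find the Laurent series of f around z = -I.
(-4 - 2*I)/(z + I)^2 + (2 - 2*I)/(z + I) + 1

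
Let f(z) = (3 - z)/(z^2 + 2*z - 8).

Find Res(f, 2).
Write f(z) = P(z)/Q(z) with P(z) = 3 - z and Q(z) = z^2 + 2*z - 8.
The denominator factors as Q(z) = (z - 2)*(z + 4), so z = 2 is a simple zero of Q and P is analytic there; z = 2 is therefore a simple pole and
  Res(f, z₀) = P(z₀)/Q'(z₀).

Q'(z) = 2*z + 2, so Q'(2) = 6.
P(2) = 1.

Res(f, 2) = (1)/(6) = 1/6

Final answer: 1/6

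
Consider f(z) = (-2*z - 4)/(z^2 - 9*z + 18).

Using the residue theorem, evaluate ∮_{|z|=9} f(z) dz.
By the residue theorem, ∮_C f(z) dz = 2πi · (sum of the residues of f at the poles inside |z| = 9).

The denominator factors as (z - 3)*(z - 6), so the singularities of f are simple poles at z = 3, z = 6.
  |3|² = 9 < 81 = 9², so this pole is inside the contour.
  |6|² = 36 < 81 = 9², so this pole is inside the contour.

With P(z) = -2*z - 4 and Q(z) = z^2 - 9*z + 18, each pole is simple, so Res(f, z₀) = P(z₀)/Q'(z₀) with Q'(z) = 2*z - 9.
  Res(f, 3) = P(3)/Q'(3) = (-10)/(-3) = 10/3
  Res(f, 6) = P(6)/Q'(6) = (-16)/(3) = -16/3

Sum of residues inside C: -2
∮_C f(z) dz = 2πi · (-2) = -4*I*pi

Final answer: -4*I*pi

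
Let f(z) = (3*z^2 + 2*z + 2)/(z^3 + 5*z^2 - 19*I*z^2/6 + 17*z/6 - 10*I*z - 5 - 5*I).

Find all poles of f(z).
The singularities of f are the zeros of the denominator. Factoring,
  z^3 + 5*z^2 - 19*I*z^2/6 + 17*z/6 - 10*I*z - 5 - 5*I = (z + 2 - 2*I/3)*(z - I)*(z + 3 - 3*I/2)
so the candidates are z = -2 + 2*I/3, z = I, z = -3 + 3*I/2.

Check the numerator P(z) = 3*z^2 + 2*z + 2 at each one:
  P(-2 + 2*I/3) = 26/3 - 20*I/3 ≠ 0, so z = -2 + 2*I/3 is a (simple) pole.
  P(I) = -1 + 2*I ≠ 0, so z = I is a (simple) pole.
  P(-3 + 3*I/2) = 65/4 - 24*I ≠ 0, so z = -3 + 3*I/2 is a (simple) pole.

Poles of f: {-3 + 3*I/2, -2 + 2*I/3, I}

Final answer: {-3 + 3*I/2, -2 + 2*I/3, I}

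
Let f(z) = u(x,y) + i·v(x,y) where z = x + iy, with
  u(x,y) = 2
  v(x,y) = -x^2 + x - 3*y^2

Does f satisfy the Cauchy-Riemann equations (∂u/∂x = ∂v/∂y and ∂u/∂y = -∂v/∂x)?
∂u/∂x = 0
∂v/∂y = -6*y
∂u/∂y = 0
∂v/∂x = 1 - 2*x
∂u/∂x ≠ ∂v/∂y and ∂u/∂y ≠ -∂v/∂x; the Cauchy-Riemann equations are not satisfied, so f is not analytic.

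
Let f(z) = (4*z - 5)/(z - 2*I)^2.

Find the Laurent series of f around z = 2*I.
(-5 + 8*I)/(z - 2*I)^2 + 4/(z - 2*I)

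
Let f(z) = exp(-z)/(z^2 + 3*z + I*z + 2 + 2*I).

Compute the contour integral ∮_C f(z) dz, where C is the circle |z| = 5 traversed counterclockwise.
By the residue theorem, ∮_C f(z) dz = 2πi · (sum of the residues of f at the poles inside |z| = 5).

The denominator factors as (z + 2)*(z + 1 + I), so the singularities of f are simple poles at z = -2, z = -1 - I.
  |-2|² = 4 < 25 = 5², so this pole is inside the contour.
  |-1 - I|² = 2 < 25 = 5², so this pole is inside the contour.

With P(z) = exp(-z) and Q(z) = z^2 + 3*z + I*z + 2 + 2*I, each pole is simple, so Res(f, z₀) = P(z₀)/Q'(z₀) with Q'(z) = 2*z + 3 + I.
  Res(f, -2) = P(-2)/Q'(-2) = (exp(2))/(-1 + I) = (-1/2 - I/2)*exp(2)
  Res(f, -1 - I) = P(-1 - I)/Q'(-1 - I) = (exp(1 + I))/(1 - I) = (1/2 + I/2)*exp(1 + I)

Sum of residues inside C: (-1/2 - I/2)*exp(2) + (1/2 + I/2)*exp(1 + I)
∮_C f(z) dz = 2πi · ((-1/2 - I/2)*exp(2) + (1/2 + I/2)*exp(1 + I)) = pi*(1 - I)*exp(2) + pi*(-1 + I)*exp(1 + I)

Final answer: pi*(1 - I)*exp(2) + pi*(-1 + I)*exp(1 + I)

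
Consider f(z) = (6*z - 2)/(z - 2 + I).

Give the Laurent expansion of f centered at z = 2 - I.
(10 - 6*I)/(z - 2 + I) + 6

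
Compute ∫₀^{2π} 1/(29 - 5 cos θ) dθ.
Call the integral J. The integrand is 2π-periodic and we integrate over a full period, so shifting θ does not change the value (θ → θ + π flips the sign of the trig term). Hence
  J = ∫₀^{2π} dθ/(29 + 5 cos θ).
Put z = e^{iθ}: then cos θ = (z + 1/z)/2, dθ = dz/(iz), and z runs once counterclockwise around |z| = 1:
  J = ∮_{|z|=1} 1/(29 + 5*(z + 1/z)/2) · dz/(iz) = (2/i) ∮_{|z|=1} dz/(5*z^2 + 58*z + 5).
The roots of 5*z^2 + 58*z + 5 are z = (-29 ± sqrt(29^2 - 5^2))/5, with sqrt(816) = 4*sqrt(51); their product is 1, so only z₊ = -29/5 + 4*sqrt(51)/5 lies inside the unit circle (z₋ = -29/5 - 4*sqrt(51)/5 lies outside).
z₊ is a simple zero of q(z) = 5*z^2 + 58*z + 5, so Res(1/q, z₊) = 1/q'(z₊) with q'(z) = 10*z + 58; and q'(z₊) = 5*(z₊ - z₋) = 8*sqrt(51).
Therefore J = (2/i) · 2πi · 1/(8*sqrt(51)) = 2*pi/(4*sqrt(51)) = sqrt(51)*pi/102

Final answer: sqrt(51)*pi/102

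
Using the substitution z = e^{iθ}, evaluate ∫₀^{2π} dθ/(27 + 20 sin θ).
Call the integral J. The integrand is 2π-periodic and we integrate over a full period, so shifting θ does not change the value (θ → θ + π/2 turns sin θ into cos θ). Hence
  J = ∫₀^{2π} dθ/(27 + 20 cos θ).
Put z = e^{iθ}: then cos θ = (z + 1/z)/2, dθ = dz/(iz), and z runs once counterclockwise around |z| = 1:
  J = ∮_{|z|=1} 1/(27 + 20*(z + 1/z)/2) · dz/(iz) = (2/i) ∮_{|z|=1} dz/(20*z^2 + 54*z + 20).
The roots of 20*z^2 + 54*z + 20 are z = (-27 ± sqrt(27^2 - 20^2))/20, with sqrt(329) = sqrt(329); their product is 1, so only z₊ = -27/20 + sqrt(329)/20 lies inside the unit circle (z₋ = -27/20 - sqrt(329)/20 lies outside).
z₊ is a simple zero of q(z) = 20*z^2 + 54*z + 20, so Res(1/q, z₊) = 1/q'(z₊) with q'(z) = 40*z + 54; and q'(z₊) = 20*(z₊ - z₋) = 2*sqrt(329).
Therefore J = (2/i) · 2πi · 1/(2*sqrt(329)) = 2*pi/(sqrt(329)) = 2*sqrt(329)*pi/329

Final answer: 2*sqrt(329)*pi/329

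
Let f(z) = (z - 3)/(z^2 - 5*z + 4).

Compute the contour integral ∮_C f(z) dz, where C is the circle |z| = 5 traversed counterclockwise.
2*I*pi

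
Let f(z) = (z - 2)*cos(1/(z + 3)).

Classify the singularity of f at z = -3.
essential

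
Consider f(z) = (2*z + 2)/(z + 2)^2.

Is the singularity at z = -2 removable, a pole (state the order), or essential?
Write f(z) = g(z)/(z + 2)^2 with g(z) = 2*z + 2.
g is entire and g(-2) = -2 ≠ 0, so no factor of (z + 2) cancels: the Laurent expansion of f about z = -2 starts at the power -2, i.e. lim_{z→z₀} (z - z₀)^2 f(z) = -2 is finite and nonzero.
So z = -2 is a pole of order 2.

Final answer: pole of order 2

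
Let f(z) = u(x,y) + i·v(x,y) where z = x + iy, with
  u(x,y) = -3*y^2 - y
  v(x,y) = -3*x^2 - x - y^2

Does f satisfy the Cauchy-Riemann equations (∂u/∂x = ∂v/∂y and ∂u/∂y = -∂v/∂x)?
∂u/∂x = 0
∂v/∂y = -2*y
∂u/∂y = -6*y - 1
∂v/∂x = -6*x - 1
∂u/∂x ≠ ∂v/∂y and ∂u/∂y ≠ -∂v/∂x; the Cauchy-Riemann equations are not satisfied, so f is not analytic.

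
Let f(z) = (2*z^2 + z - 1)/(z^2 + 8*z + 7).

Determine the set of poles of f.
{-7}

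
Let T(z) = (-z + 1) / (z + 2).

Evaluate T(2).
Substitute z = 2:
  numerator:   -(2) + 1 = -1
  denominator: (2) + 2 = 4
T(2) = (-1)/(4) = -1/4

Final answer: -1/4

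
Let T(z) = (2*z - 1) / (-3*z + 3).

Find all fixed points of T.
T(z) = z means 2*z - 1 = z*(-3*z + 3), i.e.
  -3*z^2 + z + 1 = 0.
Discriminant: (1)^2 - 4*(-3)*(1) = 13, so the roots are real.
  z = (-1 ± sqrt(13))/(2*(-3))
Fixed points: {1/6 - sqrt(13)/6, 1/6 + sqrt(13)/6}

Final answer: {1/6 - sqrt(13)/6, 1/6 + sqrt(13)/6}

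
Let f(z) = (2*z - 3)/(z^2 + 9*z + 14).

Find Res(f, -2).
Write f(z) = P(z)/Q(z) with P(z) = 2*z - 3 and Q(z) = z^2 + 9*z + 14.
The denominator factors as Q(z) = (z + 2)*(z + 7), so z = -2 is a simple zero of Q and P is analytic there; z = -2 is therefore a simple pole and
  Res(f, z₀) = P(z₀)/Q'(z₀).

Q'(z) = 2*z + 9, so Q'(-2) = 5.
P(-2) = -7.

Res(f, -2) = (-7)/(5) = -7/5

Final answer: -7/5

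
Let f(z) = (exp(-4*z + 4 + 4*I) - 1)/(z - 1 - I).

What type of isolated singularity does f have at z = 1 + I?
removable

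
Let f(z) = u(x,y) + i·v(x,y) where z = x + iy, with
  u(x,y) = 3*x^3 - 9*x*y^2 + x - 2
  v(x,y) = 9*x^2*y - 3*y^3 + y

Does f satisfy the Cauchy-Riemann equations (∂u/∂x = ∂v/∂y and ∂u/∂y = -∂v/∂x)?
∂u/∂x = 9*x^2 - 9*y^2 + 1
∂v/∂y = 9*x^2 - 9*y^2 + 1
∂u/∂y = -18*x*y
∂v/∂x = 18*x*y
∂u/∂x = ∂v/∂y and ∂u/∂y = -∂v/∂x hold identically; f is analytic.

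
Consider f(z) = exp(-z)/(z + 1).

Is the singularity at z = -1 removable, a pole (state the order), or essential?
pole of order 1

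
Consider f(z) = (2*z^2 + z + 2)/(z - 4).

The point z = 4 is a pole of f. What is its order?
1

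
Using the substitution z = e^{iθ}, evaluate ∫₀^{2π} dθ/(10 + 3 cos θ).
2*sqrt(91)*pi/91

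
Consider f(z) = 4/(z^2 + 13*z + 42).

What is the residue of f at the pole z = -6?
4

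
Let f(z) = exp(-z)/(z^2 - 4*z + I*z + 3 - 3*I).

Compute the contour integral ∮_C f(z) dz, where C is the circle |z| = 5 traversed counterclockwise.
By the residue theorem, ∮_C f(z) dz = 2πi · (sum of the residues of f at the poles inside |z| = 5).

The denominator factors as (z - 3)*(z - 1 + I), so the singularities of f are simple poles at z = 3, z = 1 - I.
  |3|² = 9 < 25 = 5², so this pole is inside the contour.
  |1 - I|² = 2 < 25 = 5², so this pole is inside the contour.

With P(z) = exp(-z) and Q(z) = z^2 - 4*z + I*z + 3 - 3*I, each pole is simple, so Res(f, z₀) = P(z₀)/Q'(z₀) with Q'(z) = 2*z - 4 + I.
  Res(f, 3) = P(3)/Q'(3) = (exp(-3))/(2 + I) = (2/5 - I/5)*exp(-3)
  Res(f, 1 - I) = P(1 - I)/Q'(1 - I) = (exp(-1 + I))/(-2 - I) = (-2/5 + I/5)*exp(-1 + I)

Sum of residues inside C: (-2/5 + I/5)*exp(-1 + I) + (2/5 - I/5)*exp(-3)
∮_C f(z) dz = 2πi · ((-2/5 + I/5)*exp(-1 + I) + (2/5 - I/5)*exp(-3)) = pi*(-2/5 - 4*I/5)*exp(-1 + I) + pi*(2/5 + 4*I/5)*exp(-3)

Final answer: pi*(-2/5 - 4*I/5)*exp(-1 + I) + pi*(2/5 + 4*I/5)*exp(-3)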